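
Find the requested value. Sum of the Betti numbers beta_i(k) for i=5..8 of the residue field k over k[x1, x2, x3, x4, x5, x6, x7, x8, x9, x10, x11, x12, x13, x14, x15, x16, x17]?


Koszul resolution: beta_i(k)=C(n,i), n=17
C(17,5)=6188, C(17,6)=12376, C(17,7)=19448, C(17,8)=24310
Sum=62322


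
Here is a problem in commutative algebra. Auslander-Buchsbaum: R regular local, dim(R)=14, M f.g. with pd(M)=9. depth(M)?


pd+depth=depth(R)=14
depth=14-9=5


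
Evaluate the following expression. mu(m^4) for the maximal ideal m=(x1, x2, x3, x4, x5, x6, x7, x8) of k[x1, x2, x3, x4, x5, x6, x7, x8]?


Graded Nakayama: mu(m^d) = dim_k (m^d/m^(d+1)) = #degree-4 monomials in 8 vars
C(n+d-1,d)=C(11,4)=330


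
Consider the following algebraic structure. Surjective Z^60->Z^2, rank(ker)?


rank(ker) = 60-2 = 58


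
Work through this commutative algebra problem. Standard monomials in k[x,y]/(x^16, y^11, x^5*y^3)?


k[x,y]/I, I = (x^16, y^11, x^5*y^3)
Rect: 16x11=176. Corner: (16-5)x(11-3)=88.
dim = 176-88 = 88


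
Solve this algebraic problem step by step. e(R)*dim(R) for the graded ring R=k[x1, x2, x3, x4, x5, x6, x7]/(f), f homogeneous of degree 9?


e(R)=deg(f)=9, dim(R)=7-1=6
e*dim=9*6=54


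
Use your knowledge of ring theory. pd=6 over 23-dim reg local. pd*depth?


pd+depth=23
depth=23-6=17
pd*depth=6*17=102


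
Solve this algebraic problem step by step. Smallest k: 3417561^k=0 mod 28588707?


3417561^k mod 28588707:
k=1: 3417561
k=2: 7064820
k=3: 3750705
k=4: 1750329
k=5: 12252303
k=6: 0
First zero at k = 6


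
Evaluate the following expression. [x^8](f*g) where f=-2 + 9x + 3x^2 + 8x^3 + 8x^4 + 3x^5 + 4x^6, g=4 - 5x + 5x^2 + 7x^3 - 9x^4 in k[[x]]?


[x^8] = sum a_i*b_j, i+j=8
  8*-9=-72
  3*7=21
  4*5=20
Sum=-31


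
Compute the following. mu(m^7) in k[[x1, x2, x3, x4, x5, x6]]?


C(n+d-1,d)=C(12,7)=792


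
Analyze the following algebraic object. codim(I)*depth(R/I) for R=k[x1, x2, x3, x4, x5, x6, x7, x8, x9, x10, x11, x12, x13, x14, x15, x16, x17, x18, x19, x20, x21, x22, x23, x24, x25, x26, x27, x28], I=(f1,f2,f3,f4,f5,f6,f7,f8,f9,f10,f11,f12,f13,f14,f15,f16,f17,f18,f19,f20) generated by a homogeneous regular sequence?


codim=20, depth=dim(R/I)=28-20=8
Product=20*8=160


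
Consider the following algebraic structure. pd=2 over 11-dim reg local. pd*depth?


pd+depth=11
depth=11-2=9
pd*depth=2*9=18


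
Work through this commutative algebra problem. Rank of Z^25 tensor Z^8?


rank(M(x)N) = rank(M)*rank(N)
25*8 = 200


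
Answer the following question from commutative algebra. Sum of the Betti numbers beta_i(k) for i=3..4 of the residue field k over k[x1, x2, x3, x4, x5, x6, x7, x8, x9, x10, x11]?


Koszul resolution: beta_i(k)=C(n,i), n=11
C(11,3)=165, C(11,4)=330
Sum=495


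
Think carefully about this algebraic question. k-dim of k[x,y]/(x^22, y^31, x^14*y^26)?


k[x,y]/I, I = (x^22, y^31, x^14*y^26)
Rect: 22x31=682. Corner: (22-14)x(31-26)=40.
dim = 682-40 = 642


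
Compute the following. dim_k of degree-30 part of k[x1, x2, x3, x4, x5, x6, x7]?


C(d+n-1,n-1)=C(36,6)=1947792


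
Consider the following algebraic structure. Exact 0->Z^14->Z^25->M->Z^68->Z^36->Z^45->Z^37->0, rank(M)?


Alt sum=0:
(-1)^0*14 + (-1)^1*25 + (-1)^2*? + (-1)^3*68 + (-1)^4*36 + (-1)^5*45 + (-1)^6*37=0
rank(M)=51


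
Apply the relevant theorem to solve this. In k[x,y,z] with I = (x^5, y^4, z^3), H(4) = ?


Need i<5, j<4, k<3 with i+j+k=4.
For each i, j ranges over max(0,4-i-2)..min(3,4-i):
  i=0: j in [2,3] -> 2
  i=1: j in [1,3] -> 3
  i=2: j in [0,2] -> 3
  i=3: j in [0,1] -> 2
  i=4: j in [0,0] -> 1
H(4) = 2+3+3+2+1 = 11


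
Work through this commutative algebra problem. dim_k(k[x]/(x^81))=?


Basis: 1,x,...,x^80
dim=81


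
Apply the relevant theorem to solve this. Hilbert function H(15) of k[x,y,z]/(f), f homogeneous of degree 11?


C(17,2)-C(6,2)=136-15=121


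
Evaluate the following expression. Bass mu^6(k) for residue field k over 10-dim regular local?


C(n,i)=C(10,6)=210


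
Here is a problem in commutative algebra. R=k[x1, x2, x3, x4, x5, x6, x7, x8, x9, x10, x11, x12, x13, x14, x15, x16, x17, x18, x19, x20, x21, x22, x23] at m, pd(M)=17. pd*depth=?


pd+depth=23
depth=23-17=6
pd*depth=17*6=102


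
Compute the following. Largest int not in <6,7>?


gcd(6,7)=1 => F=ab-a-b=6*7-6-7=42-13=29


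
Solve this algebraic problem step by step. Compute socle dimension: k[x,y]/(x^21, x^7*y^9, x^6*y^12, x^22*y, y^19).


Socle = ann(m) = span of standard monomials u with x*u, y*u in I (staircase corners).
Redundant generators: x^22*y
Minimal generators: x^21, x^7*y^9, x^6*y^12, y^19
Corners: x^5y^18, x^6y^11, x^20y^8
Socle dim=3


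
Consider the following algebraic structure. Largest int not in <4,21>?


gcd(4,21)=1 => F=ab-a-b=4*21-4-21=84-25=59


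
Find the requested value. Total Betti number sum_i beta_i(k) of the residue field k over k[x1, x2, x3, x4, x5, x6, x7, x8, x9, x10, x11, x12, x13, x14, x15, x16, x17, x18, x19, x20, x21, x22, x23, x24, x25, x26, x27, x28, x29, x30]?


Koszul resolution: beta_i(k)=C(n,i), n=30
sum_i C(30,i) = 2^30 = 1073741824


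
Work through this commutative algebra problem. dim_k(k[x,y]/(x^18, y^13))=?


Basis: x^i*y^j, i<18, j<13
18*13=234


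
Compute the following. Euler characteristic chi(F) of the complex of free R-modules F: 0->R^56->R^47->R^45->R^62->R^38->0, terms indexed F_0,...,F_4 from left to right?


chi = sum (-1)^i * rank:
(-1)^0*56=56
(-1)^1*47=-47
(-1)^2*45=45
(-1)^3*62=-62
(-1)^4*38=38
chi=30


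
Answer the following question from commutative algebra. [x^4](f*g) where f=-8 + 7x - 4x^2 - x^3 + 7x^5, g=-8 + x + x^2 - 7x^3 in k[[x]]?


[x^4] = sum a_i*b_j, i+j=4
  7*-7=-49
  -4*1=-4
  -1*1=-1
Sum=-54


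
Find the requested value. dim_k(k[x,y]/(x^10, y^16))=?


Basis: x^i*y^j, i<10, j<16
10*16=160


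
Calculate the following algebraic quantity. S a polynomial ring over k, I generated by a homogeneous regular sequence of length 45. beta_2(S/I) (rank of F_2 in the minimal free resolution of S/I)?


Regular sequence => Koszul complex is the minimal free resolution.
Syz_1 minimally generated by Koszul relations f_i*e_j - f_j*e_i (i<j): mu(Syz_1) = beta_2 = C(m,2) = m(m-1)/2
m=45
45*44/2 = 990


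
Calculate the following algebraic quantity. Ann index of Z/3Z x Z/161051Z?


Exponent = lcm of the cyclic orders; pairwise coprime => product.
3^1*11^5=3*161051=483153


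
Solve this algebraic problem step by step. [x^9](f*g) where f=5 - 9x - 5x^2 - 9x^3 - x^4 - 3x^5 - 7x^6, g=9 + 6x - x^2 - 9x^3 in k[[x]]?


[x^9] = sum a_i*b_j, i+j=9
  -7*-9=63
Sum=63


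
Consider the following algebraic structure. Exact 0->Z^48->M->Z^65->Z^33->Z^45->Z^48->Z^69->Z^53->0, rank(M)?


Alt sum=0:
(-1)^0*48 + (-1)^1*? + (-1)^2*65 + (-1)^3*33 + (-1)^4*45 + (-1)^5*48 + (-1)^6*69 + (-1)^7*53=0
rank(M)=93


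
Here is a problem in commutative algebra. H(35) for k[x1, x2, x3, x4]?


C(d+n-1,n-1)=C(38,3)=8436


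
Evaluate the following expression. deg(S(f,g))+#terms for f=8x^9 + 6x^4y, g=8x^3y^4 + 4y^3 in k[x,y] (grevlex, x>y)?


LT(f)=8x^9, LT(g)=8x^3y^4
lcm(LM)=x^9y^4
S(f,g) (scaled by 64 to clear denominators) = 8y^4*f - 8x^6*g = -32x^6y^3 + 48x^4y^5
2 terms, deg 9.
9+2=11


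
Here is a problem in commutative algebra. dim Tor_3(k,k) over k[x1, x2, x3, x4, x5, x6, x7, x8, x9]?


Koszul: C(n,i)=C(9,3)=84


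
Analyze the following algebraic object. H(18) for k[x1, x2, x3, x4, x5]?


C(d+n-1,n-1)=C(22,4)=7315


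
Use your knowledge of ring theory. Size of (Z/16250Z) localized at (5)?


5-primary part: 16250=5^4*26
Size=5^4=625


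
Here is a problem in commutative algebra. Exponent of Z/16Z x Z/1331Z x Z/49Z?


Exponent = lcm of the cyclic orders; pairwise coprime => product.
2^4*11^3*7^2=16*1331*49=1043504


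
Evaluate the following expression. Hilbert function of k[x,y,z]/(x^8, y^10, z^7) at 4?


Need i<8, j<10, k<7 with i+j+k=4.
For each i, j ranges over max(0,4-i-6)..min(9,4-i):
  i=0: j in [0,4] -> 5
  i=1: j in [0,3] -> 4
  i=2: j in [0,2] -> 3
  i=3: j in [0,1] -> 2
  i=4: j in [0,0] -> 1
H(4) = 5+4+3+2+1 = 15


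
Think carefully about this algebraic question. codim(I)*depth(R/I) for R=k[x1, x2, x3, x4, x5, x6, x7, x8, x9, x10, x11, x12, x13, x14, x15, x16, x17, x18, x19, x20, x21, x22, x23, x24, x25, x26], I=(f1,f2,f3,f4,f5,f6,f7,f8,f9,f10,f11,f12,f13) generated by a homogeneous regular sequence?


codim=13, depth=dim(R/I)=26-13=13
Product=13*13=169


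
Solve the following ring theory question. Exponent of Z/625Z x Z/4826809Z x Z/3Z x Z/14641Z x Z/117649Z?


Exponent = lcm of the cyclic orders; pairwise coprime => product.
5^4*13^6*3^1*11^4*7^6=625*4826809*3*14641*117649=15589075723373026875


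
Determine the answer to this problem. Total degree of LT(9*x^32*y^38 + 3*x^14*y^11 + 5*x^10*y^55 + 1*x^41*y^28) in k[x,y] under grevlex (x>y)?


LT: 9*x^32*y^38
deg_x=32, deg_y=38
Total=32+38=70


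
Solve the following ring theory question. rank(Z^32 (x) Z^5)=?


rank(M(x)N) = rank(M)*rank(N)
32*5 = 160


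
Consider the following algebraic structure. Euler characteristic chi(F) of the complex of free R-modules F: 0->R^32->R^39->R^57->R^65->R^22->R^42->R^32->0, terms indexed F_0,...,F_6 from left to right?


chi = sum (-1)^i * rank:
(-1)^0*32=32
(-1)^1*39=-39
(-1)^2*57=57
(-1)^3*65=-65
(-1)^4*22=22
(-1)^5*42=-42
(-1)^6*32=32
chi=-3


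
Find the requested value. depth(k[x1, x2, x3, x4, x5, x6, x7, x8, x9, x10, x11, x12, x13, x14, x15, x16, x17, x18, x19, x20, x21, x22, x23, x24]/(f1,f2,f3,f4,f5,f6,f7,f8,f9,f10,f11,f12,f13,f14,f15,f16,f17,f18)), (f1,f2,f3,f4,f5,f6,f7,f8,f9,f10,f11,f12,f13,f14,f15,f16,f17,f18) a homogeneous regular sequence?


depth(R)=24
depth(R/I)=24-18=6


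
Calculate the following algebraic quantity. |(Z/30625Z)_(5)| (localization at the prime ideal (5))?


5-primary part: 30625=5^4*49
Size=5^4=625


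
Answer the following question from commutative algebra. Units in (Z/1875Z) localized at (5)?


Local ring = Z/625Z.
phi(625) = 5^3*(5-1) = 500


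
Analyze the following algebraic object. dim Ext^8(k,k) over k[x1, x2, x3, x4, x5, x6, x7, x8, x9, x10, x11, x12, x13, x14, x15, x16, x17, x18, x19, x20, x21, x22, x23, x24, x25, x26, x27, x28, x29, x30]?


C(n,i)=C(30,8)=5852925


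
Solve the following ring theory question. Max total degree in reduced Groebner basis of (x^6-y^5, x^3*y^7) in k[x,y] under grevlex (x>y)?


LT(f1)=x^6, LT(f2)=x^3y^7, lcm=x^6y^7
S(f1,f2) = y^7*f1 - x^3*f2 = -y^12
Reduced GB = {f1, f2, y^12}; degrees 6, 10, 12
Max = 12


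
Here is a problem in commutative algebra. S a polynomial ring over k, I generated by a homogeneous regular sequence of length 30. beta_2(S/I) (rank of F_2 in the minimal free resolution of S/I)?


Regular sequence => Koszul complex is the minimal free resolution.
Syz_1 minimally generated by Koszul relations f_i*e_j - f_j*e_i (i<j): mu(Syz_1) = beta_2 = C(m,2) = m(m-1)/2
m=30
30*29/2 = 435


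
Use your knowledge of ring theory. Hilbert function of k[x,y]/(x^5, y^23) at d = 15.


k[x,y], I = (x^5, y^23), d = 15
Need i < 5 and d-i < 23.
Range: 0 <= i <= 4.
H(15) = 5


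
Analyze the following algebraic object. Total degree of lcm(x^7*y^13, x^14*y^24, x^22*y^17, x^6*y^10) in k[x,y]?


lcm = componentwise max:
x: max(7,14,22,6)=22
y: max(13,24,17,10)=24
Total=22+24=46


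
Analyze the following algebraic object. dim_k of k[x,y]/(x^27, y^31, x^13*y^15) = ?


k[x,y]/I, I = (x^27, y^31, x^13*y^15)
Rect: 27x31=837. Corner: (27-13)x(31-15)=224.
dim = 837-224 = 613


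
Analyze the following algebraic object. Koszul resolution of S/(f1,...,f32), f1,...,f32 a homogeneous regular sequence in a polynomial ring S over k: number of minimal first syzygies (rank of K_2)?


Regular sequence => Koszul complex is the minimal free resolution.
Syz_1 minimally generated by Koszul relations f_i*e_j - f_j*e_i (i<j): mu(Syz_1) = beta_2 = C(m,2) = m(m-1)/2
m=32
32*31/2 = 496


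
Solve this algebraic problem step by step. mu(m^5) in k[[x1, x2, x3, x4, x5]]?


C(n+d-1,d)=C(9,5)=126


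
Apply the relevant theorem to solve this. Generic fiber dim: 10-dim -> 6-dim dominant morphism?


dim(fiber)=dim(X)-dim(Y)=10-6=4


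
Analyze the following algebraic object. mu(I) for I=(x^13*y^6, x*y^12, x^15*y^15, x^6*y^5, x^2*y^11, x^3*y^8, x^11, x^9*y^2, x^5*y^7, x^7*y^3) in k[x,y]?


Remove redundant (divisible by others).
x^13*y^6 redundant.
x^15*y^15 redundant.
Min: x^11, x^9*y^2, x^7*y^3, x^6*y^5, x^5*y^7, x^3*y^8, x^2*y^11, x*y^12
Count=8


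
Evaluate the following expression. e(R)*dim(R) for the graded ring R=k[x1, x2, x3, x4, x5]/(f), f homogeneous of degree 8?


e(R)=deg(f)=8, dim(R)=5-1=4
e*dim=8*4=32


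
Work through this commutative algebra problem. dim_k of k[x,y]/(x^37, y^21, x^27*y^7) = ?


k[x,y]/I, I = (x^37, y^21, x^27*y^7)
Rect: 37x21=777. Corner: (37-27)x(21-7)=140.
dim = 777-140 = 637


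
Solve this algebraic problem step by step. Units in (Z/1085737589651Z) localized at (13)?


Local ring = Z/815730721Z.
phi(815730721) = 13^7*(13-1) = 752982204


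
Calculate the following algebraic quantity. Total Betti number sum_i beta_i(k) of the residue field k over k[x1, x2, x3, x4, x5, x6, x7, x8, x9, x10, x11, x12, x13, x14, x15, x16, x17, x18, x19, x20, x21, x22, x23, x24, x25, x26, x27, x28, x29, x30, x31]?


Koszul resolution: beta_i(k)=C(n,i), n=31
sum_i C(31,i) = 2^31 = 2147483648


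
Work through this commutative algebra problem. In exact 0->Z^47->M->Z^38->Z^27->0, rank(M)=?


Alt sum=0:
(-1)^0*47 + (-1)^1*? + (-1)^2*38 + (-1)^3*27=0
rank(M)=58


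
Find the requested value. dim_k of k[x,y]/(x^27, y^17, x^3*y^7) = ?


k[x,y]/I, I = (x^27, y^17, x^3*y^7)
Rect: 27x17=459. Corner: (27-3)x(17-7)=240.
dim = 459-240 = 219


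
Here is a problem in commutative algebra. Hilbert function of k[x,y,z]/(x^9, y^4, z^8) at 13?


Need i<9, j<4, k<8 with i+j+k=13.
For each i, j ranges over max(0,13-i-7)..min(3,13-i):
  i=0: j in [6,3] -> 0
  i=1: j in [5,3] -> 0
  i=2: j in [4,3] -> 0
  i=3: j in [3,3] -> 1
  i=4: j in [2,3] -> 2
  i=5: j in [1,3] -> 3
  i=6: j in [0,3] -> 4
  i=7: j in [0,3] -> 4
  i=8: j in [0,3] -> 4
H(13) = 0+0+0+1+2+3+4+4+4 = 18


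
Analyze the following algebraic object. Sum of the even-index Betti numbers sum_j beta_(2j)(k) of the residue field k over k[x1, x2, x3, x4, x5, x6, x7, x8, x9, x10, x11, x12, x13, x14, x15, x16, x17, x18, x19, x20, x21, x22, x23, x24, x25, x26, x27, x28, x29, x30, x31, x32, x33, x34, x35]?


Koszul resolution: beta_i(k)=C(n,i), n=35
sum_even C(35,i) = 2^(n-1) = 2^34 = 17179869184


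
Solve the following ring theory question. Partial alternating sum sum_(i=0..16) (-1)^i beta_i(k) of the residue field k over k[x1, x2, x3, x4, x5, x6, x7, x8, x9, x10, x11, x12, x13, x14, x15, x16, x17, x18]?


Koszul resolution: beta_i(k)=C(n,i), n=18
sum_(i=0..p) (-1)^i C(n,i) = (-1)^p C(n-1,p)
(-1)^16*C(17,16) = (-1)^16*17 = 17


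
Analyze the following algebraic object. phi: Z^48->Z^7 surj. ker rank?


rank(ker) = 48-7 = 41


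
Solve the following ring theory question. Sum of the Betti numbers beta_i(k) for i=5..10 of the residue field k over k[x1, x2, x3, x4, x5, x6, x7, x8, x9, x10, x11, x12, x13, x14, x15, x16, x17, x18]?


Koszul resolution: beta_i(k)=C(n,i), n=18
C(18,5)=8568, C(18,6)=18564, C(18,7)=31824, C(18,8)=43758, C(18,9)=48620, C(18,10)=43758
Sum=195092


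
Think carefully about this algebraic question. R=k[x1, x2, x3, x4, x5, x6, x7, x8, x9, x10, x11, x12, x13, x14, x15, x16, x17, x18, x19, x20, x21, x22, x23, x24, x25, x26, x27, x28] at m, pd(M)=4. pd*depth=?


pd+depth=28
depth=28-4=24
pd*depth=4*24=96


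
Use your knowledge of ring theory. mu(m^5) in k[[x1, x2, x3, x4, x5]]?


C(n+d-1,d)=C(9,5)=126


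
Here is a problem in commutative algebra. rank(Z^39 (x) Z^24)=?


rank(M(x)N) = rank(M)*rank(N)
39*24 = 936


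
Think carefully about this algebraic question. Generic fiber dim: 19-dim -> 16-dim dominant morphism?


dim(fiber)=dim(X)-dim(Y)=19-16=3


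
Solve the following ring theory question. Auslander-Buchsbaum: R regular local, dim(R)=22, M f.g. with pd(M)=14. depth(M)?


pd+depth=depth(R)=22
depth=22-14=8


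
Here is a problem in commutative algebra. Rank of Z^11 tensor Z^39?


rank(M(x)N) = rank(M)*rank(N)
11*39 = 429


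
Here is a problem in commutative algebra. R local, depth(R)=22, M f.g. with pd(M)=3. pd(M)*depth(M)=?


pd+depth=22
depth=22-3=19
pd*depth=3*19=57


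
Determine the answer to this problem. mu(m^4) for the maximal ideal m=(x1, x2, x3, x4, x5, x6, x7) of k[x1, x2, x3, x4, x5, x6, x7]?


Graded Nakayama: mu(m^d) = dim_k (m^d/m^(d+1)) = #degree-4 monomials in 7 vars
C(n+d-1,d)=C(10,4)=210


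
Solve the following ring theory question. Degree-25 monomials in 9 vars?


C(d+n-1,n-1)=C(33,8)=13884156


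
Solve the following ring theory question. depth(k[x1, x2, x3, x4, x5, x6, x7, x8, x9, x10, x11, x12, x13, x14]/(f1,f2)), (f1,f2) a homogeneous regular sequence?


depth(R)=14
depth(R/I)=14-2=12


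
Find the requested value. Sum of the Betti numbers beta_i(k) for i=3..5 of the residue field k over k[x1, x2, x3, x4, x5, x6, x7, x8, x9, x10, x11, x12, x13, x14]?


Koszul resolution: beta_i(k)=C(n,i), n=14
C(14,3)=364, C(14,4)=1001, C(14,5)=2002
Sum=3367


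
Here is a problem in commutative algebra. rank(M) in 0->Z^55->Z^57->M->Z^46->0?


Alt sum=0:
(-1)^0*55 + (-1)^1*57 + (-1)^2*? + (-1)^3*46=0
rank(M)=48


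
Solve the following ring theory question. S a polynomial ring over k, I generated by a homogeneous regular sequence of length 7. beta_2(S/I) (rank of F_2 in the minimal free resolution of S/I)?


Regular sequence => Koszul complex is the minimal free resolution.
Syz_1 minimally generated by Koszul relations f_i*e_j - f_j*e_i (i<j): mu(Syz_1) = beta_2 = C(m,2) = m(m-1)/2
m=7
7*6/2 = 21


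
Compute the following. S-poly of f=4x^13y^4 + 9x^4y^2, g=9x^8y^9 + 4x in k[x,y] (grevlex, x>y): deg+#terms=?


LT(f)=4x^13y^4, LT(g)=9x^8y^9
lcm(LM)=x^13y^9
S(f,g) (scaled by 36 to clear denominators) = 9y^5*f - 4x^5*g = 81x^4y^7 - 16x^6
2 terms, deg 11.
11+2=13


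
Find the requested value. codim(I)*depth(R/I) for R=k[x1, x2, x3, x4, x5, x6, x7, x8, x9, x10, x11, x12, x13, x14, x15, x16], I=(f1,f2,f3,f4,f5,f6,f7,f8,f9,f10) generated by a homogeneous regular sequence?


codim=10, depth=dim(R/I)=16-10=6
Product=10*6=60


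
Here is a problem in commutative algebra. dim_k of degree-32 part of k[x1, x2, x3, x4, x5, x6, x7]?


C(d+n-1,n-1)=C(38,6)=2760681


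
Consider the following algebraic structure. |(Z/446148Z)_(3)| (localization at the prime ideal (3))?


3-primary part: 446148=3^8*68
Size=3^8=6561


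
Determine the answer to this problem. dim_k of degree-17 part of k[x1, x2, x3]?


C(d+n-1,n-1)=C(19,2)=171


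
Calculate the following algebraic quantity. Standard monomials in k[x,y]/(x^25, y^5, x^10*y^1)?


k[x,y]/I, I = (x^25, y^5, x^10*y^1)
Rect: 25x5=125. Corner: (25-10)x(5-1)=60.
dim = 125-60 = 65


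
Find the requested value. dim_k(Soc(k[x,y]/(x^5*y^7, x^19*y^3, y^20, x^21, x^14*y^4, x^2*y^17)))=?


Socle = ann(m) = span of standard monomials u with x*u, y*u in I (staircase corners).
Minimal generators: x^21, x^19*y^3, x^14*y^4, x^5*y^7, x^2*y^17, y^20
Corners: xy^19, x^4y^16, x^13y^6, x^18y^3, x^20y^2
Socle dim=5


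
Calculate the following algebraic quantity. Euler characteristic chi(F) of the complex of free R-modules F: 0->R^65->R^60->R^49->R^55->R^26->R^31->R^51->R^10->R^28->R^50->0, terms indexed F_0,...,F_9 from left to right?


chi = sum (-1)^i * rank:
(-1)^0*65=65
(-1)^1*60=-60
(-1)^2*49=49
(-1)^3*55=-55
(-1)^4*26=26
(-1)^5*31=-31
(-1)^6*51=51
(-1)^7*10=-10
(-1)^8*28=28
(-1)^9*50=-50
chi=13


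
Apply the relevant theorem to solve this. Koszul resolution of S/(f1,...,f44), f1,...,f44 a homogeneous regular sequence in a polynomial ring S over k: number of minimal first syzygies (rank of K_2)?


Regular sequence => Koszul complex is the minimal free resolution.
Syz_1 minimally generated by Koszul relations f_i*e_j - f_j*e_i (i<j): mu(Syz_1) = beta_2 = C(m,2) = m(m-1)/2
m=44
44*43/2 = 946


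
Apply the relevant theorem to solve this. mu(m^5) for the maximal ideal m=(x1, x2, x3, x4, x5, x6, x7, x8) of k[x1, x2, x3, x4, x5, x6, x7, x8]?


Graded Nakayama: mu(m^d) = dim_k (m^d/m^(d+1)) = #degree-5 monomials in 8 vars
C(n+d-1,d)=C(12,5)=792


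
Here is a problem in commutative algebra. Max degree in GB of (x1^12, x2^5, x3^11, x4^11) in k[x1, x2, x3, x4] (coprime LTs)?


Pure powers, coprime LTs => already GB.
Degrees: 12, 5, 11, 11
Max=12


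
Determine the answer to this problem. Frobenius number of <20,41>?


gcd(20,41)=1 => F=ab-a-b=20*41-20-41=820-61=759


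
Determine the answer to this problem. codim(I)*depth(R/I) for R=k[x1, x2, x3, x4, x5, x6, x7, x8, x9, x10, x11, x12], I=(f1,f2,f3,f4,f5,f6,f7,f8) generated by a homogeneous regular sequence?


codim=8, depth=dim(R/I)=12-8=4
Product=8*4=32


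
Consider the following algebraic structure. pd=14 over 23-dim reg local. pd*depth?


pd+depth=23
depth=23-14=9
pd*depth=14*9=126


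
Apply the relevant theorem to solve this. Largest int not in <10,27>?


gcd(10,27)=1 => F=ab-a-b=10*27-10-27=270-37=233


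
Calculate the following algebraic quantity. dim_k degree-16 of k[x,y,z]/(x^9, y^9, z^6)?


Need i<9, j<9, k<6 with i+j+k=16.
For each i, j ranges over max(0,16-i-5)..min(8,16-i):
  i=0: j in [11,8] -> 0
  i=1: j in [10,8] -> 0
  i=2: j in [9,8] -> 0
  i=3: j in [8,8] -> 1
  i=4: j in [7,8] -> 2
  i=5: j in [6,8] -> 3
  i=6: j in [5,8] -> 4
  i=7: j in [4,8] -> 5
  i=8: j in [3,8] -> 6
H(16) = 0+0+0+1+2+3+4+5+6 = 21


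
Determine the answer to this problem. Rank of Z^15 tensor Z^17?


rank(M(x)N) = rank(M)*rank(N)
15*17 = 255


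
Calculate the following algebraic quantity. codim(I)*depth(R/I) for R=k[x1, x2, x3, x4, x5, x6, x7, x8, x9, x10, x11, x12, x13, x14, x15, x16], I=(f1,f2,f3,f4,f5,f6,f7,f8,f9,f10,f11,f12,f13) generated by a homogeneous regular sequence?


codim=13, depth=dim(R/I)=16-13=3
Product=13*3=39


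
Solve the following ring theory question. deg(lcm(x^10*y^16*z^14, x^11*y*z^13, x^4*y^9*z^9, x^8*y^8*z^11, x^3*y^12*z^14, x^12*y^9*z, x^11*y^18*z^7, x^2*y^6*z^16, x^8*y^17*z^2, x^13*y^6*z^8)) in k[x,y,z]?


lcm = componentwise max:
x: max(10,11,4,8,3,12,11,2,8,13)=13
y: max(16,1,9,8,12,9,18,6,17,6)=18
z: max(14,13,9,11,14,1,7,16,2,8)=16
Total=13+18+16=47


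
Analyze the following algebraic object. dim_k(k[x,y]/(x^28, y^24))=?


Basis: x^i*y^j, i<28, j<24
28*24=672


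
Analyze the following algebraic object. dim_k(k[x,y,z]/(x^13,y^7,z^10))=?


Basis: x^iy^jz^k, i<13,j<7,k<10
13*7*10=910


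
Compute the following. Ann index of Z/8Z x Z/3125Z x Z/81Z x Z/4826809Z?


Exponent = lcm of the cyclic orders; pairwise coprime => product.
2^3*5^5*3^4*13^6=8*3125*81*4826809=9774288225000


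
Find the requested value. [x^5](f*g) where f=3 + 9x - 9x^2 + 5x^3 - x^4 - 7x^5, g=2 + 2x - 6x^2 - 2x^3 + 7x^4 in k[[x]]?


[x^5] = sum a_i*b_j, i+j=5
  9*7=63
  -9*-2=18
  5*-6=-30
  -1*2=-2
  -7*2=-14
Sum=35


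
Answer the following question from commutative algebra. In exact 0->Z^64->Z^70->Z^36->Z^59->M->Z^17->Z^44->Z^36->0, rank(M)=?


Alt sum=0:
(-1)^0*64 + (-1)^1*70 + (-1)^2*36 + (-1)^3*59 + (-1)^4*? + (-1)^5*17 + (-1)^6*44 + (-1)^7*36=0
rank(M)=38


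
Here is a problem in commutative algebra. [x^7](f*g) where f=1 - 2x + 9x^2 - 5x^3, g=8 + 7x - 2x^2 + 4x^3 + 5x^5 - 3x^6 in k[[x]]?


[x^7] = sum a_i*b_j, i+j=7
  -2*-3=6
  9*5=45
Sum=51


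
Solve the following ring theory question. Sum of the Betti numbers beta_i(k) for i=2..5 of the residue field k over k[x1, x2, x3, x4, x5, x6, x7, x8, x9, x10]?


Koszul resolution: beta_i(k)=C(n,i), n=10
C(10,2)=45, C(10,3)=120, C(10,4)=210, C(10,5)=252
Sum=627


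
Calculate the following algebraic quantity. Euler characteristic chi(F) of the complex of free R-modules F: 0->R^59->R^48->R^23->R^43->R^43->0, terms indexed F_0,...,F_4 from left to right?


chi = sum (-1)^i * rank:
(-1)^0*59=59
(-1)^1*48=-48
(-1)^2*23=23
(-1)^3*43=-43
(-1)^4*43=43
chi=34


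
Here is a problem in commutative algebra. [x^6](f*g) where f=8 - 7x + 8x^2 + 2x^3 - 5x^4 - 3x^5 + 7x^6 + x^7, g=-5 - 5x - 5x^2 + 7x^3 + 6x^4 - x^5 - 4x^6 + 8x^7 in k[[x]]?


[x^6] = sum a_i*b_j, i+j=6
  8*-4=-32
  -7*-1=7
  8*6=48
  2*7=14
  -5*-5=25
  -3*-5=15
  7*-5=-35
Sum=42


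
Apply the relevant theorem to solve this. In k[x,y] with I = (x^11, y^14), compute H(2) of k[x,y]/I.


k[x,y], I = (x^11, y^14), d = 2
Need i < 11 and d-i < 14.
Range: 0 <= i <= 2.
H(2) = 3


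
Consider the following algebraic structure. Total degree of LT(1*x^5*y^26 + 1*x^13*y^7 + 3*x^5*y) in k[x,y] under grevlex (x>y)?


LT: 1*x^5*y^26
deg_x=5, deg_y=26
Total=5+26=31


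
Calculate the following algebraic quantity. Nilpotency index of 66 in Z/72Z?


66^k mod 72:
k=1: 66
k=2: 36
k=3: 0
First zero at k = 3


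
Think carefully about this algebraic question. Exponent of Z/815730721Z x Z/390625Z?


Exponent = lcm of the cyclic orders; pairwise coprime => product.
13^8*5^8=815730721*390625=318644812890625


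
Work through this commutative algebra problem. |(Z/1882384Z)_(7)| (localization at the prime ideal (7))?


7-primary part: 1882384=7^6*16
Size=7^6=117649


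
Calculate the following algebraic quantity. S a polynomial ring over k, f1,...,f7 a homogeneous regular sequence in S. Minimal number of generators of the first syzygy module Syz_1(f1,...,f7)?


Regular sequence => Koszul complex is the minimal free resolution.
Syz_1 minimally generated by Koszul relations f_i*e_j - f_j*e_i (i<j): mu(Syz_1) = beta_2 = C(m,2) = m(m-1)/2
m=7
7*6/2 = 21


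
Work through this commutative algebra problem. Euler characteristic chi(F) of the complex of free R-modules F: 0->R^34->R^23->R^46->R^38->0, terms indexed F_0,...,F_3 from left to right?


chi = sum (-1)^i * rank:
(-1)^0*34=34
(-1)^1*23=-23
(-1)^2*46=46
(-1)^3*38=-38
chi=19


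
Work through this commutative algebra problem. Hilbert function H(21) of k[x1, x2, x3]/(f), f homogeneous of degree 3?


C(23,2)-C(20,2)=253-190=63


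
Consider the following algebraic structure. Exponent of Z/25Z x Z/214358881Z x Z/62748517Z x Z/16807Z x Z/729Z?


Exponent = lcm of the cyclic orders; pairwise coprime => product.
5^2*11^8*13^7*7^5*3^6=25*214358881*62748517*16807*729=4120051877523384415888275


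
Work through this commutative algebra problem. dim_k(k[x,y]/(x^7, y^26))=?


Basis: x^i*y^j, i<7, j<26
7*26=182


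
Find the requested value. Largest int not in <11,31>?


gcd(11,31)=1 => F=ab-a-b=11*31-11-31=341-42=299


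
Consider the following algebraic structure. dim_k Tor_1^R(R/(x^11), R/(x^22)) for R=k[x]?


Tor_1(R/I,R/J)=(I cap J)/IJ=(x^22)/(x^33)
dim=33-22=min(11,22)=11


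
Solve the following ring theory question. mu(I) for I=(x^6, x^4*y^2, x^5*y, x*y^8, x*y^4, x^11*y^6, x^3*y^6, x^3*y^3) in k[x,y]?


Remove redundant (divisible by others).
x*y^8 redundant.
x^3*y^6 redundant.
x^11*y^6 redundant.
Min: x^6, x^5*y, x^4*y^2, x^3*y^3, x*y^4
Count=5


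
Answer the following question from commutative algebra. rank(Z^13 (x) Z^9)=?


rank(M(x)N) = rank(M)*rank(N)
13*9 = 117


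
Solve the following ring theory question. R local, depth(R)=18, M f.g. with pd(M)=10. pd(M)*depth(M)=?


pd+depth=18
depth=18-10=8
pd*depth=10*8=80


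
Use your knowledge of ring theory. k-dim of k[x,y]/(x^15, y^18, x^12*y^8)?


k[x,y]/I, I = (x^15, y^18, x^12*y^8)
Rect: 15x18=270. Corner: (15-12)x(18-8)=30.
dim = 270-30 = 240


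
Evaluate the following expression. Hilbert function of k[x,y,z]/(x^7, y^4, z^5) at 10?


Need i<7, j<4, k<5 with i+j+k=10.
For each i, j ranges over max(0,10-i-4)..min(3,10-i):
  i=0: j in [6,3] -> 0
  i=1: j in [5,3] -> 0
  i=2: j in [4,3] -> 0
  i=3: j in [3,3] -> 1
  i=4: j in [2,3] -> 2
  i=5: j in [1,3] -> 3
  i=6: j in [0,3] -> 4
H(10) = 0+0+0+1+2+3+4 = 10


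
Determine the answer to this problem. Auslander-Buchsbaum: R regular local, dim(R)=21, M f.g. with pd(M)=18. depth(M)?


pd+depth=depth(R)=21
depth=21-18=3


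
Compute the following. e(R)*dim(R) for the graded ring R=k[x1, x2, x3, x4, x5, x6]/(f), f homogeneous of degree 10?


e(R)=deg(f)=10, dim(R)=6-1=5
e*dim=10*5=50


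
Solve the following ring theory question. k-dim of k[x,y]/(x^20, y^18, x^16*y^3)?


k[x,y]/I, I = (x^20, y^18, x^16*y^3)
Rect: 20x18=360. Corner: (20-16)x(18-3)=60.
dim = 360-60 = 300


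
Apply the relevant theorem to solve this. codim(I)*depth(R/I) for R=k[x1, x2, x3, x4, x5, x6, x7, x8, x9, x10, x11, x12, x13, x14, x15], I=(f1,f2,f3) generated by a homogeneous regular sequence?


codim=3, depth=dim(R/I)=15-3=12
Product=3*12=36


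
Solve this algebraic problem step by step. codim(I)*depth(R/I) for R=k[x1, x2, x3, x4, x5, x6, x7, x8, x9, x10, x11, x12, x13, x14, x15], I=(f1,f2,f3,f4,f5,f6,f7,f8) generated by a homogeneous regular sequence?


codim=8, depth=dim(R/I)=15-8=7
Product=8*7=56


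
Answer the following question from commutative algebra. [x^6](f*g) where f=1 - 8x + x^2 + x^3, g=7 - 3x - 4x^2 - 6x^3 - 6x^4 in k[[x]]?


[x^6] = sum a_i*b_j, i+j=6
  1*-6=-6
  1*-6=-6
Sum=-12


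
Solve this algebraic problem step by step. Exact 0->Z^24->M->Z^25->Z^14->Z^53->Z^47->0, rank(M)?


Alt sum=0:
(-1)^0*24 + (-1)^1*? + (-1)^2*25 + (-1)^3*14 + (-1)^4*53 + (-1)^5*47=0
rank(M)=41


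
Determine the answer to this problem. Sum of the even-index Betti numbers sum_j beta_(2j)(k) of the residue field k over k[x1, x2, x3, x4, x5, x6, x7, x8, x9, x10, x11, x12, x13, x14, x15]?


Koszul resolution: beta_i(k)=C(n,i), n=15
sum_even C(15,i) = 2^(n-1) = 2^14 = 16384


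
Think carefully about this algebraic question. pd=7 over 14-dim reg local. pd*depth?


pd+depth=14
depth=14-7=7
pd*depth=7*7=49


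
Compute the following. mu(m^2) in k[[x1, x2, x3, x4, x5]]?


C(n+d-1,d)=C(6,2)=15


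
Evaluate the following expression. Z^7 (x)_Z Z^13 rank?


rank(M(x)N) = rank(M)*rank(N)
7*13 = 91


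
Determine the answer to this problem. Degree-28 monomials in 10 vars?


C(d+n-1,n-1)=C(37,9)=124403620


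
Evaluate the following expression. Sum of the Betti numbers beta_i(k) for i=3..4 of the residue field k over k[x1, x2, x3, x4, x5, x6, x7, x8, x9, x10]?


Koszul resolution: beta_i(k)=C(n,i), n=10
C(10,3)=120, C(10,4)=210
Sum=330


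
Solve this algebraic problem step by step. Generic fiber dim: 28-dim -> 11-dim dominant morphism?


dim(fiber)=dim(X)-dim(Y)=28-11=17


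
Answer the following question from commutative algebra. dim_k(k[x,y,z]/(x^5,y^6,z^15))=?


Basis: x^iy^jz^k, i<5,j<6,k<15
5*6*15=450


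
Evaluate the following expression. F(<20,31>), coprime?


gcd(20,31)=1 => F=ab-a-b=20*31-20-31=620-51=569


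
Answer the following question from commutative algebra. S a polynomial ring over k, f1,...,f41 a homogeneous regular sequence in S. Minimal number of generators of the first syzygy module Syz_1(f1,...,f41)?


Regular sequence => Koszul complex is the minimal free resolution.
Syz_1 minimally generated by Koszul relations f_i*e_j - f_j*e_i (i<j): mu(Syz_1) = beta_2 = C(m,2) = m(m-1)/2
m=41
41*40/2 = 820


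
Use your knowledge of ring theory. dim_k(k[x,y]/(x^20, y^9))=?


Basis: x^i*y^j, i<20, j<9
20*9=180


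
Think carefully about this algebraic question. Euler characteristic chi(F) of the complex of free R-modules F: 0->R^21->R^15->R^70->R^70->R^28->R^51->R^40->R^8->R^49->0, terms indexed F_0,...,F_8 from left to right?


chi = sum (-1)^i * rank:
(-1)^0*21=21
(-1)^1*15=-15
(-1)^2*70=70
(-1)^3*70=-70
(-1)^4*28=28
(-1)^5*51=-51
(-1)^6*40=40
(-1)^7*8=-8
(-1)^8*49=49
chi=64


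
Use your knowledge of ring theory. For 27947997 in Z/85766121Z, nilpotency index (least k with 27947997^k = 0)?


27947997^k mod 85766121:
k=1: 27947997
k=2: 32648994
k=3: 77264523
k=4: 52509870
k=5: 49009212
k=6: 0
First zero at k = 6


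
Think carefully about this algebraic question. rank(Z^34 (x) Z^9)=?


rank(M(x)N) = rank(M)*rank(N)
34*9 = 306


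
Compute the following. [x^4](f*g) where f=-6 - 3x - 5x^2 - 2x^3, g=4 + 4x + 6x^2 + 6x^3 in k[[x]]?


[x^4] = sum a_i*b_j, i+j=4
  -3*6=-18
  -5*6=-30
  -2*4=-8
Sum=-56


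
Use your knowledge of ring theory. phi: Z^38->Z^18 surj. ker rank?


rank(ker) = 38-18 = 20


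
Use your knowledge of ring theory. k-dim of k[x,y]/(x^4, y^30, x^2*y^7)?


k[x,y]/I, I = (x^4, y^30, x^2*y^7)
Rect: 4x30=120. Corner: (4-2)x(30-7)=46.
dim = 120-46 = 74


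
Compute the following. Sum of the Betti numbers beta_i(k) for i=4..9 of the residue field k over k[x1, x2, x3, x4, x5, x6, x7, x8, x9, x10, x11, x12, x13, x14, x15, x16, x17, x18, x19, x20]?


Koszul resolution: beta_i(k)=C(n,i), n=20
C(20,4)=4845, C(20,5)=15504, C(20,6)=38760, C(20,7)=77520, C(20,8)=125970, C(20,9)=167960
Sum=430559


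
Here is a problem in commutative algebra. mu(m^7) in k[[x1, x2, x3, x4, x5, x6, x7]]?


C(n+d-1,d)=C(13,7)=1716


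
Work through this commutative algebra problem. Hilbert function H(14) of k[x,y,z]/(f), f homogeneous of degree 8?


C(16,2)-C(8,2)=120-28=92


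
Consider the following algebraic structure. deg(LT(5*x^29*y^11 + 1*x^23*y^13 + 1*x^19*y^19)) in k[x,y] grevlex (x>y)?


LT: 5*x^29*y^11
deg_x=29, deg_y=11
Total=29+11=40


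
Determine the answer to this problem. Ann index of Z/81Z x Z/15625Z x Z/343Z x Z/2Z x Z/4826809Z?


Exponent = lcm of the cyclic orders; pairwise coprime => product.
3^4*5^6*7^3*2^1*13^6=81*15625*343*2*4826809=4190726076468750


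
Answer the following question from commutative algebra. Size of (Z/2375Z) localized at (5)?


5-primary part: 2375=5^3*19
Size=5^3=125


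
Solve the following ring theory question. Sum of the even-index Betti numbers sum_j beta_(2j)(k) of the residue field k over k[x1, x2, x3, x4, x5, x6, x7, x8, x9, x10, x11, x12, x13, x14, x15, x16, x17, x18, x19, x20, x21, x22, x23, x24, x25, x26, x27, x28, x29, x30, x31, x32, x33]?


Koszul resolution: beta_i(k)=C(n,i), n=33
sum_even C(33,i) = 2^(n-1) = 2^32 = 4294967296


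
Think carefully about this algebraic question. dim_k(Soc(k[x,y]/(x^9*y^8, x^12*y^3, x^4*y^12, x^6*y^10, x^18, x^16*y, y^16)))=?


Socle = ann(m) = span of standard monomials u with x*u, y*u in I (staircase corners).
Minimal generators: x^18, x^16*y, x^12*y^3, x^9*y^8, x^6*y^10, x^4*y^12, y^16
Corners: x^3y^15, x^5y^11, x^8y^9, x^11y^7, x^15y^2, x^17
Socle dim=6


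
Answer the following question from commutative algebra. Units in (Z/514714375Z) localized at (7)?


Local ring = Z/823543Z.
phi(823543) = 7^6*(7-1) = 705894


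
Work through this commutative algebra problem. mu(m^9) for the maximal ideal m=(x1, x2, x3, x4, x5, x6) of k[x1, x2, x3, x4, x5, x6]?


Graded Nakayama: mu(m^d) = dim_k (m^d/m^(d+1)) = #degree-9 monomials in 6 vars
C(n+d-1,d)=C(14,9)=2002


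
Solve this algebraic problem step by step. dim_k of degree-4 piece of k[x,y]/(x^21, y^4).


k[x,y], I = (x^21, y^4), d = 4
Need i < 21 and d-i < 4.
Range: 1 <= i <= 4.
H(4) = 4


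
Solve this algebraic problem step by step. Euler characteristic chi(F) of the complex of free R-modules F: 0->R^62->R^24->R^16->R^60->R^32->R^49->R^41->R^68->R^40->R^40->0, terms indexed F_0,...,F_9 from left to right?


chi = sum (-1)^i * rank:
(-1)^0*62=62
(-1)^1*24=-24
(-1)^2*16=16
(-1)^3*60=-60
(-1)^4*32=32
(-1)^5*49=-49
(-1)^6*41=41
(-1)^7*68=-68
(-1)^8*40=40
(-1)^9*40=-40
chi=-50


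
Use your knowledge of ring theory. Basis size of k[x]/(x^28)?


Basis: 1,x,...,x^27
dim=28


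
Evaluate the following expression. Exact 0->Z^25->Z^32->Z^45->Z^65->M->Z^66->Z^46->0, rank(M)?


Alt sum=0:
(-1)^0*25 + (-1)^1*32 + (-1)^2*45 + (-1)^3*65 + (-1)^4*? + (-1)^5*66 + (-1)^6*46=0
rank(M)=47


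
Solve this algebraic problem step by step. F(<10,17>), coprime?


gcd(10,17)=1 => F=ab-a-b=10*17-10-17=170-27=143


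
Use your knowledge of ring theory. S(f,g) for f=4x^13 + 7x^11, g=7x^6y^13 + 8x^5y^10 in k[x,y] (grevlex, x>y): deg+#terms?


LT(f)=4x^13, LT(g)=7x^6y^13
lcm(LM)=x^13y^13
S(f,g) (scaled by 28 to clear denominators) = 7y^13*f - 4x^7*g = 49x^11y^13 - 32x^12y^10
2 terms, deg 24.
24+2=26


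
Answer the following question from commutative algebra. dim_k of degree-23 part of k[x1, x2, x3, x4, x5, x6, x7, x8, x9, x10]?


C(d+n-1,n-1)=C(32,9)=28048800


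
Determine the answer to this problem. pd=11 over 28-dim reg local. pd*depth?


pd+depth=28
depth=28-11=17
pd*depth=11*17=187


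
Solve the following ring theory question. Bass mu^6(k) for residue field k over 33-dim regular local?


C(n,i)=C(33,6)=1107568


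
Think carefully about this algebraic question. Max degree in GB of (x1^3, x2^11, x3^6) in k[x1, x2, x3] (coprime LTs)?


Pure powers, coprime LTs => already GB.
Degrees: 3, 11, 6
Max=11


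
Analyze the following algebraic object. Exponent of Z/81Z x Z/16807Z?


Exponent = lcm of the cyclic orders; pairwise coprime => product.
3^4*7^5=81*16807=1361367


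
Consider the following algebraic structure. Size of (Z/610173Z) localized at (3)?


3-primary part: 610173=3^9*31
Size=3^9=19683


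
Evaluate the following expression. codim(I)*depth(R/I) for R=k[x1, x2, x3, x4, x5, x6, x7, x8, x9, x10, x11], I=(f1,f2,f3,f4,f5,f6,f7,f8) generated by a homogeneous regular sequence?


codim=8, depth=dim(R/I)=11-8=3
Product=8*3=24


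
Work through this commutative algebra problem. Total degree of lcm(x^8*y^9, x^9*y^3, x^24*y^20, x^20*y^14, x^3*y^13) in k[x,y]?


lcm = componentwise max:
x: max(8,9,24,20,3)=24
y: max(9,3,20,14,13)=20
Total=24+20=44


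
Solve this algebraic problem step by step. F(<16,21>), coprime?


gcd(16,21)=1 => F=ab-a-b=16*21-16-21=336-37=299


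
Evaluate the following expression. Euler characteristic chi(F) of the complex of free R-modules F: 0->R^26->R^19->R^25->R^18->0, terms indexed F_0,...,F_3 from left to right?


chi = sum (-1)^i * rank:
(-1)^0*26=26
(-1)^1*19=-19
(-1)^2*25=25
(-1)^3*18=-18
chi=14


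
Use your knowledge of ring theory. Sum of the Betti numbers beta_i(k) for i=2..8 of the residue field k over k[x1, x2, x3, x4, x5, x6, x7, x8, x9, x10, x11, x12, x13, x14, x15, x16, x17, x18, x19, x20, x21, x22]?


Koszul resolution: beta_i(k)=C(n,i), n=22
C(22,2)=231, C(22,3)=1540, C(22,4)=7315, C(22,5)=26334, C(22,6)=74613, C(22,7)=170544, C(22,8)=319770
Sum=600347


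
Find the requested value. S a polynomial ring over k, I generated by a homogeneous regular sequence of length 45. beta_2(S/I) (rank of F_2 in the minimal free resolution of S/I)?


Regular sequence => Koszul complex is the minimal free resolution.
Syz_1 minimally generated by Koszul relations f_i*e_j - f_j*e_i (i<j): mu(Syz_1) = beta_2 = C(m,2) = m(m-1)/2
m=45
45*44/2 = 990


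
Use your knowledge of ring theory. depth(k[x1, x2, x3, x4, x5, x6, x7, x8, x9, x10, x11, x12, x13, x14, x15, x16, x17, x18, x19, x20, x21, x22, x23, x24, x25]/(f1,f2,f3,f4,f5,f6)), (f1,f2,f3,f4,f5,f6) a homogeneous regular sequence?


depth(R)=25
depth(R/I)=25-6=19


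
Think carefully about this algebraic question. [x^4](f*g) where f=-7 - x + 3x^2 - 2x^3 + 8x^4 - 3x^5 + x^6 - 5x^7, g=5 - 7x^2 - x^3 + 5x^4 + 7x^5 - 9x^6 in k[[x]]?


[x^4] = sum a_i*b_j, i+j=4
  -7*5=-35
  -1*-1=1
  3*-7=-21
  8*5=40
Sum=-15


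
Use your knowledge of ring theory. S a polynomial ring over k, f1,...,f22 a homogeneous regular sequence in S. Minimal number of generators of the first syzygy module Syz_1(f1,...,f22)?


Regular sequence => Koszul complex is the minimal free resolution.
Syz_1 minimally generated by Koszul relations f_i*e_j - f_j*e_i (i<j): mu(Syz_1) = beta_2 = C(m,2) = m(m-1)/2
m=22
22*21/2 = 231
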